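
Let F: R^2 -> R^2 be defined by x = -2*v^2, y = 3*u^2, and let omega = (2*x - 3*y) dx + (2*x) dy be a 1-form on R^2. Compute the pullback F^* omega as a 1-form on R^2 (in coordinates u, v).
F^* omega = (-24*u*v^2) du + (36*u^2*v + 16*v^3) dv

Using F^*(f dg) = (f ∘ F) d(g ∘ F), substitute each coordinate x_i by F_i(u, v) in f_i, and replace dx_i by d F_i = (∂F_i/∂u) du + (∂F_i/∂v) dv.
  For the x component: f_1(F) = -9*u^2 - 4*v^2; d F_1 = (0) du + (-4*v) dv
  For the y component: f_2(F) = -4*v^2; d F_2 = (6*u) du + (0) dv
Combining and collecting du, dv coefficients:
  coeff of du: -24*u*v^2
  coeff of dv: 36*u^2*v + 16*v^3
F^* omega = (-24*u*v^2) du + (36*u^2*v + 16*v^3) dv.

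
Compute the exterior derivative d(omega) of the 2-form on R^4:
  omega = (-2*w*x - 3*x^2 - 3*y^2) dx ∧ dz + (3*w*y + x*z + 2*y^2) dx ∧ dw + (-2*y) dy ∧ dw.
d(omega) = (6*y) dx ∧ dy ∧ dz + (-3*x) dx ∧ dz ∧ dw + (-3*w - 4*y) dx ∧ dy ∧ dw

For a 2-form omega = sum_{i<j} g_{ij} dx_i ∧ dx_j, the exterior derivative is
  d(omega) = sum_{i<j} d(g_{ij}) ∧ dx_i ∧ dx_j = sum_{i<j, k} (∂g_{ij}/∂x_k) dx_k ∧ dx_i ∧ dx_j.
Expand each term, using dx_k ∧ dx_i ∧ dx_j = sgn(permutation) dx_{(a)} ∧ dx_{(b)} ∧ dx_{(c)} with (a < b < c) sorted:
  d(-2*w*x - 3*x^2 - 3*y^2) includes (∂/∂y)(-2*w*x - 3*x^2 - 3*y^2) dy = (-6*y) dy, which multiplied by dx ∧ dz gives (6*y) dx ∧ dy ∧ dz
  d(-2*w*x - 3*x^2 - 3*y^2) includes (∂/∂w)(-2*w*x - 3*x^2 - 3*y^2) dw = (-2*x) dw, which multiplied by dx ∧ dz gives (-2*x) dx ∧ dz ∧ dw
  d(3*w*y + x*z + 2*y^2) includes (∂/∂y)(3*w*y + x*z + 2*y^2) dy = (3*w + 4*y) dy, which multiplied by dx ∧ dw gives (-3*w - 4*y) dx ∧ dy ∧ dw
  d(3*w*y + x*z + 2*y^2) includes (∂/∂z)(3*w*y + x*z + 2*y^2) dz = (x) dz, which multiplied by dx ∧ dw gives (-x) dx ∧ dz ∧ dw
Collecting like 3-forms: d(omega) = (6*y) dx ∧ dy ∧ dz + (-3*x) dx ∧ dz ∧ dw + (-3*w - 4*y) dx ∧ dy ∧ dw.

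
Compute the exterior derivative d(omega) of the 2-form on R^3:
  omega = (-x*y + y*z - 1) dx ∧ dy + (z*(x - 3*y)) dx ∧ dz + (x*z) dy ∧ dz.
d(omega) = (y + 4*z) dx ∧ dy ∧ dz

For a 2-form omega = sum_{i<j} g_{ij} dx_i ∧ dx_j, the exterior derivative is
  d(omega) = sum_{i<j} d(g_{ij}) ∧ dx_i ∧ dx_j = sum_{i<j, k} (∂g_{ij}/∂x_k) dx_k ∧ dx_i ∧ dx_j.
Expand each term, using dx_k ∧ dx_i ∧ dx_j = sgn(permutation) dx_{(a)} ∧ dx_{(b)} ∧ dx_{(c)} with (a < b < c) sorted:
  d(-x*y + y*z - 1) includes (∂/∂z)(-x*y + y*z - 1) dz = (y) dz, which multiplied by dx ∧ dy gives (y) dx ∧ dy ∧ dz
  d(z*(x - 3*y)) includes (∂/∂y)(z*(x - 3*y)) dy = (-3*z) dy, which multiplied by dx ∧ dz gives (3*z) dx ∧ dy ∧ dz
  d(x*z) includes (∂/∂x)(x*z) dx = (z) dx, which multiplied by dy ∧ dz gives (z) dx ∧ dy ∧ dz
Collecting like 3-forms: d(omega) = (y + 4*z) dx ∧ dy ∧ dz.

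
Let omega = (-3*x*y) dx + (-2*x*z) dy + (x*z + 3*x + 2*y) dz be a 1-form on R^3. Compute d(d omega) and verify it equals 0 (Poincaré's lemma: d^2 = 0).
d(d omega) = 0

Step 1: d omega = sum_{i<j} (∂f_j/∂x_i - ∂f_i/∂x_j) dx_i ∧ dx_j:
  coeff of dx ∧ dy: 3*x - 2*z
  coeff of dx ∧ dz: z + 3
  coeff of dy ∧ dz: 2*x + 2
Step 2: Apply d again to each 2-form coefficient. The only possible 3-form in R^3 is dx ∧ dy ∧ dz, with coefficient
  ∂(coeff of dy∧dz)/∂x - ∂(coeff of dx∧dz)/∂y + ∂(coeff of dx∧dy)/∂z
  = ∂/∂x (2*x + 2) - ∂/∂y (z + 3) + ∂/∂z (3*x - 2*z).
Each of these terms simplifies to sums of mixed partials that cancel in pairs. The result is 0 (by equality of mixed partials for smooth functions — Schwarz / Clairaut).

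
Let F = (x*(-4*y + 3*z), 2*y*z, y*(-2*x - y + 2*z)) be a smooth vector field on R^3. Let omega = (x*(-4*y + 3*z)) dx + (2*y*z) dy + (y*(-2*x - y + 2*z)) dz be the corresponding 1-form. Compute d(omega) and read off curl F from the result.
d(omega) = (-2*x - 4*y + 2*z) dy ∧ dz + (3*x + 2*y) dz ∧ dx + (4*x) dx ∧ dy; curl F = (-2*x - 4*y + 2*z, 3*x + 2*y, 4*x)

d omega = sum_{i<j} (∂f_j/∂x_i - ∂f_i/∂x_j) dx_i ∧ dx_j. Under the identification (dy ∧ dz, dz ∧ dx, dx ∧ dy) ↔ (e_x, e_y, e_z), the coefficients are exactly the components of curl F. Compute:
  ∂R/∂y - ∂Q/∂z = (-2*x - 2*y + 2*z) - (2*y) = -2*x - 4*y + 2*z
  ∂P/∂z - ∂R/∂x = (3*x) - (-2*y) = 3*x + 2*y
  ∂Q/∂x - ∂P/∂y = (0) - (-4*x) = 4*x.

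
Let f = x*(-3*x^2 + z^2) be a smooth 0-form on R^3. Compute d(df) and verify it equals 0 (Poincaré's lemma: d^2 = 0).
d(df) = 0

Step 1: df = sum_i (∂f/∂x_i) dx_i = (-9*x^2 + z^2) dx + (0) dy + (2*x*z) dz.
Step 2: Apply d again. Using the 1-form formula, the coefficient of dx ∧ dy in d(df) is ∂^2 f/∂x ∂y - ∂^2 f/∂y ∂x = (0) - (0) = 0 (equality of mixed partials for smooth f).
Similarly for dx ∧ dz and dy ∧ dz — all coefficients vanish. So d(df) = 0.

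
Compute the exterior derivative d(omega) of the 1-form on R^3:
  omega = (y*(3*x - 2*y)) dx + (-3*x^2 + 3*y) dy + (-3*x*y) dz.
d(omega) = (-9*x + 4*y) dx ∧ dy + (-3*y) dx ∧ dz + (-3*x) dy ∧ dz

For a 1-form omega = sum_i f_i dx_i, the exterior derivative is
  d(omega) = sum_{i < j} (∂f_j/∂x_i - ∂f_i/∂x_j) dx_i ∧ dx_j.
  coefficient of dx ∧ dy: ∂f_2/∂x - ∂f_1/∂y = ∂(-3*x^2 + 3*y)/∂x - ∂(y*(3*x - 2*y))/∂y = -9*x + 4*y
  coefficient of dx ∧ dz: ∂f_3/∂x - ∂f_1/∂z = ∂(-3*x*y)/∂x - ∂(y*(3*x - 2*y))/∂z = -3*y
  coefficient of dy ∧ dz: ∂f_3/∂y - ∂f_2/∂z = ∂(-3*x*y)/∂y - ∂(-3*x^2 + 3*y)/∂z = -3*x
Assembling: d(omega) = (-9*x + 4*y) dx ∧ dy + (-3*y) dx ∧ dz + (-3*x) dy ∧ dz.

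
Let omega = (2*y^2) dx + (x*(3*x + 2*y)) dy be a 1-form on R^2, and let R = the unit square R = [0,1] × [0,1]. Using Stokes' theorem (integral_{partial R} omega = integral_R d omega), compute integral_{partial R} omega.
integral_(partial R) omega = 2

Stokes: integral_partial_R omega = integral_R d omega with d omega = (∂Q/∂x - ∂P/∂y) dx ∧ dy.
  ∂Q/∂x = 6*x + 2*y
  ∂P/∂y = 4*y
  integrand = ∂Q/∂x - ∂P/∂y = 6*x - 2*y.
Integrating over R: integral_0^1 integral_0^1 (6*x - 2*y) dx dy = 2.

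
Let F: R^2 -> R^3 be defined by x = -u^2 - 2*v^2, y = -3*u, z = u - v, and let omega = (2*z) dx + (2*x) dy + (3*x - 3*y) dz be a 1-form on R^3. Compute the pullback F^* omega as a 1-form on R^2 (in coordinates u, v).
F^* omega = (-u^2 + 4*u*v + 9*u + 6*v^2) du + (3*u^2 - 8*u*v - 9*u + 14*v^2) dv

Using F^*(f dg) = (f ∘ F) d(g ∘ F), substitute each coordinate x_i by F_i(u, v) in f_i, and replace dx_i by d F_i = (∂F_i/∂u) du + (∂F_i/∂v) dv.
  For the x component: f_1(F) = 2*u - 2*v; d F_1 = (-2*u) du + (-4*v) dv
  For the y component: f_2(F) = -2*u^2 - 4*v^2; d F_2 = (-3) du + (0) dv
  For the z component: f_3(F) = -3*u^2 + 9*u - 6*v^2; d F_3 = (1) du + (-1) dv
Combining and collecting du, dv coefficients:
  coeff of du: -u^2 + 4*u*v + 9*u + 6*v^2
  coeff of dv: 3*u^2 - 8*u*v - 9*u + 14*v^2
F^* omega = (-u^2 + 4*u*v + 9*u + 6*v^2) du + (3*u^2 - 8*u*v - 9*u + 14*v^2) dv.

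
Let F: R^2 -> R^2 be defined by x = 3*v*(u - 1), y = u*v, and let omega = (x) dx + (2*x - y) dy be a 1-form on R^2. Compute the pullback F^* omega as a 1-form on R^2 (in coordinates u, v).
F^* omega = (v^2*(14*u - 15)) du + (v*(14*u^2 - 24*u + 9)) dv

Using F^*(f dg) = (f ∘ F) d(g ∘ F), substitute each coordinate x_i by F_i(u, v) in f_i, and replace dx_i by d F_i = (∂F_i/∂u) du + (∂F_i/∂v) dv.
  For the x component: f_1(F) = 3*v*(u - 1); d F_1 = (3*v) du + (3*u - 3) dv
  For the y component: f_2(F) = v*(5*u - 6); d F_2 = (v) du + (u) dv
Combining and collecting du, dv coefficients:
  coeff of du: v^2*(14*u - 15)
  coeff of dv: v*(14*u^2 - 24*u + 9)
F^* omega = (v^2*(14*u - 15)) du + (v*(14*u^2 - 24*u + 9)) dv.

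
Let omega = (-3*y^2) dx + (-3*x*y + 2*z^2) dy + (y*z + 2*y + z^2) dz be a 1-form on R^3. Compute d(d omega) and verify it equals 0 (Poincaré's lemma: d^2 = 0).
d(d omega) = 0

Step 1: d omega = sum_{i<j} (∂f_j/∂x_i - ∂f_i/∂x_j) dx_i ∧ dx_j:
  coeff of dx ∧ dy: 3*y
  coeff of dx ∧ dz: 0
  coeff of dy ∧ dz: 2 - 3*z
Step 2: Apply d again to each 2-form coefficient. The only possible 3-form in R^3 is dx ∧ dy ∧ dz, with coefficient
  ∂(coeff of dy∧dz)/∂x - ∂(coeff of dx∧dz)/∂y + ∂(coeff of dx∧dy)/∂z
  = ∂/∂x (2 - 3*z) - ∂/∂y (0) + ∂/∂z (3*y).
Each of these terms simplifies to sums of mixed partials that cancel in pairs. The result is 0 (by equality of mixed partials for smooth functions — Schwarz / Clairaut).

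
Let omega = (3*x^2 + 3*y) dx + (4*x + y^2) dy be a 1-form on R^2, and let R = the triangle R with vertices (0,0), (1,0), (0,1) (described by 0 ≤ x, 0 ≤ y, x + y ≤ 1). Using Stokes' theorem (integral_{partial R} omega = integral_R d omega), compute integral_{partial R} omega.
integral_(partial R) omega = 1/2

Stokes: integral_partial_R omega = integral_R d omega with d omega = (∂Q/∂x - ∂P/∂y) dx ∧ dy.
  ∂Q/∂x = 4
  ∂P/∂y = 3
  integrand = ∂Q/∂x - ∂P/∂y = 1.
Integrating over R: integral_0^1 integral_0^{1-x} (1) dy dx = 1/2.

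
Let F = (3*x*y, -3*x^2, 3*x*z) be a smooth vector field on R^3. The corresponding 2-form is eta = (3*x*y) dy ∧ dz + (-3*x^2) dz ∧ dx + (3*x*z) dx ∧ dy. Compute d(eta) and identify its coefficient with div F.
d(eta) = (3*x + 3*y) dx ∧ dy ∧ dz; div F = 3*x + 3*y

For a 2-form in R^3 of the form above, applying d gives a 3-form with coefficient ∂P/∂x + ∂Q/∂y + ∂R/∂z:
  ∂P/∂x = 3*y
  ∂Q/∂y = 0
  ∂R/∂z = 3*x
Sum = 3*x + 3*y, which is exactly div F.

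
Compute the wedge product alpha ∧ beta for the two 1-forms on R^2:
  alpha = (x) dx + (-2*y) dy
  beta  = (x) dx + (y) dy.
alpha ∧ beta = (3*x*y) dx ∧ dy

Distribute the wedge, using dx_i ∧ dx_j = -dx_j ∧ dx_i and dx_i ∧ dx_i = 0. For each pair (i, j) with i < j, the coefficient of dx_i ∧ dx_j in alpha ∧ beta is (alpha_i * beta_j - alpha_j * beta_i). Collecting: alpha ∧ beta = (3*x*y) dx ∧ dy.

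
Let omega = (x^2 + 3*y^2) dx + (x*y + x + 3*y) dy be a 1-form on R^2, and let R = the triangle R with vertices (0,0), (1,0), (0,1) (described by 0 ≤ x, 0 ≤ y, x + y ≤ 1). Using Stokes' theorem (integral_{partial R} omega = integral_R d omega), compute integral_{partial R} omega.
integral_(partial R) omega = -1/3

Stokes: integral_partial_R omega = integral_R d omega with d omega = (∂Q/∂x - ∂P/∂y) dx ∧ dy.
  ∂Q/∂x = y + 1
  ∂P/∂y = 6*y
  integrand = ∂Q/∂x - ∂P/∂y = 1 - 5*y.
Integrating over R: integral_0^1 integral_0^{1-x} (1 - 5*y) dy dx = -1/3.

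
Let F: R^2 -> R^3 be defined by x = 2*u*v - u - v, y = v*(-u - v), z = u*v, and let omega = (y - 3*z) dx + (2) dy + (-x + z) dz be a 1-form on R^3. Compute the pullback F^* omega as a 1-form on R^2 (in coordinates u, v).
F^* omega = (v*(-9*u*v + 5*u - 2*v^2 + 2*v - 2)) du + (-9*u^2*v + u^2 - 2*u*v^2 + 5*u*v - 2*u + v^2 - 4*v) dv

Using F^*(f dg) = (f ∘ F) d(g ∘ F), substitute each coordinate x_i by F_i(u, v) in f_i, and replace dx_i by d F_i = (∂F_i/∂u) du + (∂F_i/∂v) dv.
  For the x component: f_1(F) = v*(-4*u - v); d F_1 = (2*v - 1) du + (2*u - 1) dv
  For the y component: f_2(F) = 2; d F_2 = (-v) du + (-u - 2*v) dv
  For the z component: f_3(F) = -u*v + u + v; d F_3 = (v) du + (u) dv
Combining and collecting du, dv coefficients:
  coeff of du: v*(-9*u*v + 5*u - 2*v^2 + 2*v - 2)
  coeff of dv: -9*u^2*v + u^2 - 2*u*v^2 + 5*u*v - 2*u + v^2 - 4*v
F^* omega = (v*(-9*u*v + 5*u - 2*v^2 + 2*v - 2)) du + (-9*u^2*v + u^2 - 2*u*v^2 + 5*u*v - 2*u + v^2 - 4*v) dv.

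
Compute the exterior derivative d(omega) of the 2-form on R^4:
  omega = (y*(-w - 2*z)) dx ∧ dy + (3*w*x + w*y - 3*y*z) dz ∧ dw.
d(omega) = (-2*y) dx ∧ dy ∧ dz + (-y) dx ∧ dy ∧ dw + (3*w) dx ∧ dz ∧ dw + (w - 3*z) dy ∧ dz ∧ dw

For a 2-form omega = sum_{i<j} g_{ij} dx_i ∧ dx_j, the exterior derivative is
  d(omega) = sum_{i<j} d(g_{ij}) ∧ dx_i ∧ dx_j = sum_{i<j, k} (∂g_{ij}/∂x_k) dx_k ∧ dx_i ∧ dx_j.
Expand each term, using dx_k ∧ dx_i ∧ dx_j = sgn(permutation) dx_{(a)} ∧ dx_{(b)} ∧ dx_{(c)} with (a < b < c) sorted:
  d(y*(-w - 2*z)) includes (∂/∂z)(y*(-w - 2*z)) dz = (-2*y) dz, which multiplied by dx ∧ dy gives (-2*y) dx ∧ dy ∧ dz
  d(y*(-w - 2*z)) includes (∂/∂w)(y*(-w - 2*z)) dw = (-y) dw, which multiplied by dx ∧ dy gives (-y) dx ∧ dy ∧ dw
  d(3*w*x + w*y - 3*y*z) includes (∂/∂x)(3*w*x + w*y - 3*y*z) dx = (3*w) dx, which multiplied by dz ∧ dw gives (3*w) dx ∧ dz ∧ dw
  d(3*w*x + w*y - 3*y*z) includes (∂/∂y)(3*w*x + w*y - 3*y*z) dy = (w - 3*z) dy, which multiplied by dz ∧ dw gives (w - 3*z) dy ∧ dz ∧ dw
Collecting like 3-forms: d(omega) = (-2*y) dx ∧ dy ∧ dz + (-y) dx ∧ dy ∧ dw + (3*w) dx ∧ dz ∧ dw + (w - 3*z) dy ∧ dz ∧ dw.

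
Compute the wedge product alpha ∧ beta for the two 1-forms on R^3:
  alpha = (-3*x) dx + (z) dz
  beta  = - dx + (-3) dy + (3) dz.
alpha ∧ beta = (9*x) dx ∧ dy + (-9*x + z) dx ∧ dz + (3*z) dy ∧ dz

Distribute the wedge, using dx_i ∧ dx_j = -dx_j ∧ dx_i and dx_i ∧ dx_i = 0. For each pair (i, j) with i < j, the coefficient of dx_i ∧ dx_j in alpha ∧ beta is (alpha_i * beta_j - alpha_j * beta_i). Collecting: alpha ∧ beta = (9*x) dx ∧ dy + (-9*x + z) dx ∧ dz + (3*z) dy ∧ dz.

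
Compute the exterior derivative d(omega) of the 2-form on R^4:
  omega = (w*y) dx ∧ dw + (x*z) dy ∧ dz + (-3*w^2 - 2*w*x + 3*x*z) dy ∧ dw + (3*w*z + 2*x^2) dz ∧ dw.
d(omega) = (-3*w + 3*z) dx ∧ dy ∧ dw + (z) dx ∧ dy ∧ dz + (-3*x) dy ∧ dz ∧ dw + (4*x) dx ∧ dz ∧ dw

For a 2-form omega = sum_{i<j} g_{ij} dx_i ∧ dx_j, the exterior derivative is
  d(omega) = sum_{i<j} d(g_{ij}) ∧ dx_i ∧ dx_j = sum_{i<j, k} (∂g_{ij}/∂x_k) dx_k ∧ dx_i ∧ dx_j.
Expand each term, using dx_k ∧ dx_i ∧ dx_j = sgn(permutation) dx_{(a)} ∧ dx_{(b)} ∧ dx_{(c)} with (a < b < c) sorted:
  d(w*y) includes (∂/∂y)(w*y) dy = (w) dy, which multiplied by dx ∧ dw gives (-w) dx ∧ dy ∧ dw
  d(x*z) includes (∂/∂x)(x*z) dx = (z) dx, which multiplied by dy ∧ dz gives (z) dx ∧ dy ∧ dz
  d(-3*w^2 - 2*w*x + 3*x*z) includes (∂/∂x)(-3*w^2 - 2*w*x + 3*x*z) dx = (-2*w + 3*z) dx, which multiplied by dy ∧ dw gives (-2*w + 3*z) dx ∧ dy ∧ dw
  d(-3*w^2 - 2*w*x + 3*x*z) includes (∂/∂z)(-3*w^2 - 2*w*x + 3*x*z) dz = (3*x) dz, which multiplied by dy ∧ dw gives (-3*x) dy ∧ dz ∧ dw
  d(3*w*z + 2*x^2) includes (∂/∂x)(3*w*z + 2*x^2) dx = (4*x) dx, which multiplied by dz ∧ dw gives (4*x) dx ∧ dz ∧ dw
Collecting like 3-forms: d(omega) = (-3*w + 3*z) dx ∧ dy ∧ dw + (z) dx ∧ dy ∧ dz + (-3*x) dy ∧ dz ∧ dw + (4*x) dx ∧ dz ∧ dw.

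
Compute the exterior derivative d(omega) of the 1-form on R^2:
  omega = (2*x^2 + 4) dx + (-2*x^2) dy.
d(omega) = (-4*x) dx ∧ dy

For a 1-form omega = sum_i f_i dx_i, the exterior derivative is
  d(omega) = sum_{i < j} (∂f_j/∂x_i - ∂f_i/∂x_j) dx_i ∧ dx_j.
  coefficient of dx ∧ dy: ∂f_2/∂x - ∂f_1/∂y = ∂(-2*x^2)/∂x - ∂(2*x^2 + 4)/∂y = -4*x
Assembling: d(omega) = (-4*x) dx ∧ dy.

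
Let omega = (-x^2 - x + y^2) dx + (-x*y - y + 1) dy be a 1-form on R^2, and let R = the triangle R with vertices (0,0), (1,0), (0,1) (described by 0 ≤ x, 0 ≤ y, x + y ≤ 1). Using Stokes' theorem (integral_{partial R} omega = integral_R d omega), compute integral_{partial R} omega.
integral_(partial R) omega = -1/2

Stokes: integral_partial_R omega = integral_R d omega with d omega = (∂Q/∂x - ∂P/∂y) dx ∧ dy.
  ∂Q/∂x = -y
  ∂P/∂y = 2*y
  integrand = ∂Q/∂x - ∂P/∂y = -3*y.
Integrating over R: integral_0^1 integral_0^{1-x} (-3*y) dy dx = -1/2.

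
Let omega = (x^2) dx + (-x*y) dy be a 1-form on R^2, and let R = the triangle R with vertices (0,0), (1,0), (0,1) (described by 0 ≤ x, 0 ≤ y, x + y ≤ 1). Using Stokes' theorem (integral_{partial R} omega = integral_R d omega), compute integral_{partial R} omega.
integral_(partial R) omega = -1/6

Stokes: integral_partial_R omega = integral_R d omega with d omega = (∂Q/∂x - ∂P/∂y) dx ∧ dy.
  ∂Q/∂x = -y
  ∂P/∂y = 0
  integrand = ∂Q/∂x - ∂P/∂y = -y.
Integrating over R: integral_0^1 integral_0^{1-x} (-y) dy dx = -1/6.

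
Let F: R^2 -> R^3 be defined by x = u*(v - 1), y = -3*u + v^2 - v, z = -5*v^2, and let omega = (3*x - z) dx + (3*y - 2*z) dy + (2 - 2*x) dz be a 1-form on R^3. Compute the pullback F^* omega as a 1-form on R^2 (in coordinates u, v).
F^* omega = (3*u*v^2 - 6*u*v + 30*u + 5*v^3 - 44*v^2 + 9*v) du + (3*u^2*v - 3*u^2 + 25*u*v^2 - 38*u*v + 9*u + 26*v^3 - 19*v^2 - 17*v) dv

Using F^*(f dg) = (f ∘ F) d(g ∘ F), substitute each coordinate x_i by F_i(u, v) in f_i, and replace dx_i by d F_i = (∂F_i/∂u) du + (∂F_i/∂v) dv.
  For the x component: f_1(F) = 3*u*v - 3*u + 5*v^2; d F_1 = (v - 1) du + (u) dv
  For the y component: f_2(F) = -9*u + 13*v^2 - 3*v; d F_2 = (-3) du + (2*v - 1) dv
  For the z component: f_3(F) = -2*u*v + 2*u + 2; d F_3 = (0) du + (-10*v) dv
Combining and collecting du, dv coefficients:
  coeff of du: 3*u*v^2 - 6*u*v + 30*u + 5*v^3 - 44*v^2 + 9*v
  coeff of dv: 3*u^2*v - 3*u^2 + 25*u*v^2 - 38*u*v + 9*u + 26*v^3 - 19*v^2 - 17*v
F^* omega = (3*u*v^2 - 6*u*v + 30*u + 5*v^3 - 44*v^2 + 9*v) du + (3*u^2*v - 3*u^2 + 25*u*v^2 - 38*u*v + 9*u + 26*v^3 - 19*v^2 - 17*v) dv.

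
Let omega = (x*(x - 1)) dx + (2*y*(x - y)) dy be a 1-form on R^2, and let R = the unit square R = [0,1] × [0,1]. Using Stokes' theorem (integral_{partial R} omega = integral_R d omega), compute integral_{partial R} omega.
integral_(partial R) omega = 1

Stokes: integral_partial_R omega = integral_R d omega with d omega = (∂Q/∂x - ∂P/∂y) dx ∧ dy.
  ∂Q/∂x = 2*y
  ∂P/∂y = 0
  integrand = ∂Q/∂x - ∂P/∂y = 2*y.
Integrating over R: integral_0^1 integral_0^1 (2*y) dx dy = 1.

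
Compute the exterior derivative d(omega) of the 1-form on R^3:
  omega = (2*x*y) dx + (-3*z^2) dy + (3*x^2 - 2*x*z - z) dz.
d(omega) = (-2*x) dx ∧ dy + (6*x - 2*z) dx ∧ dz + (6*z) dy ∧ dz

For a 1-form omega = sum_i f_i dx_i, the exterior derivative is
  d(omega) = sum_{i < j} (∂f_j/∂x_i - ∂f_i/∂x_j) dx_i ∧ dx_j.
  coefficient of dx ∧ dy: ∂f_2/∂x - ∂f_1/∂y = ∂(-3*z^2)/∂x - ∂(2*x*y)/∂y = -2*x
  coefficient of dx ∧ dz: ∂f_3/∂x - ∂f_1/∂z = ∂(3*x^2 - 2*x*z - z)/∂x - ∂(2*x*y)/∂z = 6*x - 2*z
  coefficient of dy ∧ dz: ∂f_3/∂y - ∂f_2/∂z = ∂(3*x^2 - 2*x*z - z)/∂y - ∂(-3*z^2)/∂z = 6*z
Assembling: d(omega) = (-2*x) dx ∧ dy + (6*x - 2*z) dx ∧ dz + (6*z) dy ∧ dz.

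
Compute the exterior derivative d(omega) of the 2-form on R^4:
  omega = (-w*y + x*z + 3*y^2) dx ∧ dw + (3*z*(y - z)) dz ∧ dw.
d(omega) = (w - 6*y) dx ∧ dy ∧ dw + (-x) dx ∧ dz ∧ dw + (3*z) dy ∧ dz ∧ dw

For a 2-form omega = sum_{i<j} g_{ij} dx_i ∧ dx_j, the exterior derivative is
  d(omega) = sum_{i<j} d(g_{ij}) ∧ dx_i ∧ dx_j = sum_{i<j, k} (∂g_{ij}/∂x_k) dx_k ∧ dx_i ∧ dx_j.
Expand each term, using dx_k ∧ dx_i ∧ dx_j = sgn(permutation) dx_{(a)} ∧ dx_{(b)} ∧ dx_{(c)} with (a < b < c) sorted:
  d(-w*y + x*z + 3*y^2) includes (∂/∂y)(-w*y + x*z + 3*y^2) dy = (-w + 6*y) dy, which multiplied by dx ∧ dw gives (w - 6*y) dx ∧ dy ∧ dw
  d(-w*y + x*z + 3*y^2) includes (∂/∂z)(-w*y + x*z + 3*y^2) dz = (x) dz, which multiplied by dx ∧ dw gives (-x) dx ∧ dz ∧ dw
  d(3*z*(y - z)) includes (∂/∂y)(3*z*(y - z)) dy = (3*z) dy, which multiplied by dz ∧ dw gives (3*z) dy ∧ dz ∧ dw
Collecting like 3-forms: d(omega) = (w - 6*y) dx ∧ dy ∧ dw + (-x) dx ∧ dz ∧ dw + (3*z) dy ∧ dz ∧ dw.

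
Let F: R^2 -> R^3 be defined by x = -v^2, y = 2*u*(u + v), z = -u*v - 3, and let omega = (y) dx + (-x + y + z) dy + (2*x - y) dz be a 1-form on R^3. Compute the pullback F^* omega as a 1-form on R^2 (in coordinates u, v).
F^* omega = (8*u^3 + 10*u^2*v + 8*u*v^2 - 12*u + 4*v^3 - 6*v) du + (6*u*(u^2 - 1)) dv

Using F^*(f dg) = (f ∘ F) d(g ∘ F), substitute each coordinate x_i by F_i(u, v) in f_i, and replace dx_i by d F_i = (∂F_i/∂u) du + (∂F_i/∂v) dv.
  For the x component: f_1(F) = 2*u*(u + v); d F_1 = (0) du + (-2*v) dv
  For the y component: f_2(F) = 2*u^2 + u*v + v^2 - 3; d F_2 = (4*u + 2*v) du + (2*u) dv
  For the z component: f_3(F) = -2*u^2 - 2*u*v - 2*v^2; d F_3 = (-v) du + (-u) dv
Combining and collecting du, dv coefficients:
  coeff of du: 8*u^3 + 10*u^2*v + 8*u*v^2 - 12*u + 4*v^3 - 6*v
  coeff of dv: 6*u*(u^2 - 1)
F^* omega = (8*u^3 + 10*u^2*v + 8*u*v^2 - 12*u + 4*v^3 - 6*v) du + (6*u*(u^2 - 1)) dv.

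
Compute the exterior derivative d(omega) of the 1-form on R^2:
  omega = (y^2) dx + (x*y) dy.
d(omega) = (-y) dx ∧ dy

For a 1-form omega = sum_i f_i dx_i, the exterior derivative is
  d(omega) = sum_{i < j} (∂f_j/∂x_i - ∂f_i/∂x_j) dx_i ∧ dx_j.
  coefficient of dx ∧ dy: ∂f_2/∂x - ∂f_1/∂y = ∂(x*y)/∂x - ∂(y^2)/∂y = -y
Assembling: d(omega) = (-y) dx ∧ dy.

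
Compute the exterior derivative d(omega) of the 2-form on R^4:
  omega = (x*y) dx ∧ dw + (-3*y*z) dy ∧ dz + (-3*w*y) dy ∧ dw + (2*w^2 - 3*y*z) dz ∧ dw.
d(omega) = (-x) dx ∧ dy ∧ dw + (-3*z) dy ∧ dz ∧ dw

For a 2-form omega = sum_{i<j} g_{ij} dx_i ∧ dx_j, the exterior derivative is
  d(omega) = sum_{i<j} d(g_{ij}) ∧ dx_i ∧ dx_j = sum_{i<j, k} (∂g_{ij}/∂x_k) dx_k ∧ dx_i ∧ dx_j.
Expand each term, using dx_k ∧ dx_i ∧ dx_j = sgn(permutation) dx_{(a)} ∧ dx_{(b)} ∧ dx_{(c)} with (a < b < c) sorted:
  d(x*y) includes (∂/∂y)(x*y) dy = (x) dy, which multiplied by dx ∧ dw gives (-x) dx ∧ dy ∧ dw
  d(2*w^2 - 3*y*z) includes (∂/∂y)(2*w^2 - 3*y*z) dy = (-3*z) dy, which multiplied by dz ∧ dw gives (-3*z) dy ∧ dz ∧ dw
Collecting like 3-forms: d(omega) = (-x) dx ∧ dy ∧ dw + (-3*z) dy ∧ dz ∧ dw.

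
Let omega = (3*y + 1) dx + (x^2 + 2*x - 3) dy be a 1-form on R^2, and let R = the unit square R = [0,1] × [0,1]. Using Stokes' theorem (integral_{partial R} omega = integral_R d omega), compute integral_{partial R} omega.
integral_(partial R) omega = 0

Stokes: integral_partial_R omega = integral_R d omega with d omega = (∂Q/∂x - ∂P/∂y) dx ∧ dy.
  ∂Q/∂x = 2*x + 2
  ∂P/∂y = 3
  integrand = ∂Q/∂x - ∂P/∂y = 2*x - 1.
Integrating over R: integral_0^1 integral_0^1 (2*x - 1) dx dy = 0.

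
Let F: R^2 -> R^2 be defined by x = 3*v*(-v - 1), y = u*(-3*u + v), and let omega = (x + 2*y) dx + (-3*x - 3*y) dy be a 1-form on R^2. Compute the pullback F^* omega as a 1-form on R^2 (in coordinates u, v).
F^* omega = (-54*u^3 + 27*u^2*v - 57*u*v^2 - 54*u*v + 9*v^3 + 9*v^2) du + (9*u^3 + 33*u^2*v + 18*u^2 - 3*u*v^2 + 3*u*v + 18*v^3 + 27*v^2 + 9*v) dv

Using F^*(f dg) = (f ∘ F) d(g ∘ F), substitute each coordinate x_i by F_i(u, v) in f_i, and replace dx_i by d F_i = (∂F_i/∂u) du + (∂F_i/∂v) dv.
  For the x component: f_1(F) = -6*u^2 + 2*u*v - 3*v^2 - 3*v; d F_1 = (0) du + (-6*v - 3) dv
  For the y component: f_2(F) = 9*u^2 - 3*u*v + 9*v^2 + 9*v; d F_2 = (-6*u + v) du + (u) dv
Combining and collecting du, dv coefficients:
  coeff of du: -54*u^3 + 27*u^2*v - 57*u*v^2 - 54*u*v + 9*v^3 + 9*v^2
  coeff of dv: 9*u^3 + 33*u^2*v + 18*u^2 - 3*u*v^2 + 3*u*v + 18*v^3 + 27*v^2 + 9*v
F^* omega = (-54*u^3 + 27*u^2*v - 57*u*v^2 - 54*u*v + 9*v^3 + 9*v^2) du + (9*u^3 + 33*u^2*v + 18*u^2 - 3*u*v^2 + 3*u*v + 18*v^3 + 27*v^2 + 9*v) dv.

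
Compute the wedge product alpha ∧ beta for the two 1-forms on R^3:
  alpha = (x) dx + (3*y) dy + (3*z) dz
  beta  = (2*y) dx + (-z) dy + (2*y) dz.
alpha ∧ beta = (-x*z - 6*y^2) dx ∧ dy + (2*y*(x - 3*z)) dx ∧ dz + (6*y^2 + 3*z^2) dy ∧ dz

Distribute the wedge, using dx_i ∧ dx_j = -dx_j ∧ dx_i and dx_i ∧ dx_i = 0. For each pair (i, j) with i < j, the coefficient of dx_i ∧ dx_j in alpha ∧ beta is (alpha_i * beta_j - alpha_j * beta_i). Collecting: alpha ∧ beta = (-x*z - 6*y^2) dx ∧ dy + (2*y*(x - 3*z)) dx ∧ dz + (6*y^2 + 3*z^2) dy ∧ dz.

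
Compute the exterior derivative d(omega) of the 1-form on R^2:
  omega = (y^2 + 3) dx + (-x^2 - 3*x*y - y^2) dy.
d(omega) = (-2*x - 5*y) dx ∧ dy

For a 1-form omega = sum_i f_i dx_i, the exterior derivative is
  d(omega) = sum_{i < j} (∂f_j/∂x_i - ∂f_i/∂x_j) dx_i ∧ dx_j.
  coefficient of dx ∧ dy: ∂f_2/∂x - ∂f_1/∂y = ∂(-x^2 - 3*x*y - y^2)/∂x - ∂(y^2 + 3)/∂y = -2*x - 5*y
Assembling: d(omega) = (-2*x - 5*y) dx ∧ dy.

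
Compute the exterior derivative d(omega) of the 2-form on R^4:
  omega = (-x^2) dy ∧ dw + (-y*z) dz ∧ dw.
d(omega) = (-2*x) dx ∧ dy ∧ dw + (-z) dy ∧ dz ∧ dw

For a 2-form omega = sum_{i<j} g_{ij} dx_i ∧ dx_j, the exterior derivative is
  d(omega) = sum_{i<j} d(g_{ij}) ∧ dx_i ∧ dx_j = sum_{i<j, k} (∂g_{ij}/∂x_k) dx_k ∧ dx_i ∧ dx_j.
Expand each term, using dx_k ∧ dx_i ∧ dx_j = sgn(permutation) dx_{(a)} ∧ dx_{(b)} ∧ dx_{(c)} with (a < b < c) sorted:
  d(-x^2) includes (∂/∂x)(-x^2) dx = (-2*x) dx, which multiplied by dy ∧ dw gives (-2*x) dx ∧ dy ∧ dw
  d(-y*z) includes (∂/∂y)(-y*z) dy = (-z) dy, which multiplied by dz ∧ dw gives (-z) dy ∧ dz ∧ dw
Collecting like 3-forms: d(omega) = (-2*x) dx ∧ dy ∧ dw + (-z) dy ∧ dz ∧ dw.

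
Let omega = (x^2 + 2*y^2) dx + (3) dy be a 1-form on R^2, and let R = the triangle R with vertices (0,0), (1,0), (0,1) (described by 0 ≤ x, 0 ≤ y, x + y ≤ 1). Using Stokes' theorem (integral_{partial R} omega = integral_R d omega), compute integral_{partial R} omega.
integral_(partial R) omega = -2/3

Stokes: integral_partial_R omega = integral_R d omega with d omega = (∂Q/∂x - ∂P/∂y) dx ∧ dy.
  ∂Q/∂x = 0
  ∂P/∂y = 4*y
  integrand = ∂Q/∂x - ∂P/∂y = -4*y.
Integrating over R: integral_0^1 integral_0^{1-x} (-4*y) dy dx = -2/3.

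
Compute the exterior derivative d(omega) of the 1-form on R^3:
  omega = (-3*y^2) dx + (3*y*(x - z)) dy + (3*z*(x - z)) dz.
d(omega) = (9*y) dx ∧ dy + (3*z) dx ∧ dz + (3*y) dy ∧ dz

For a 1-form omega = sum_i f_i dx_i, the exterior derivative is
  d(omega) = sum_{i < j} (∂f_j/∂x_i - ∂f_i/∂x_j) dx_i ∧ dx_j.
  coefficient of dx ∧ dy: ∂f_2/∂x - ∂f_1/∂y = ∂(3*y*(x - z))/∂x - ∂(-3*y^2)/∂y = 9*y
  coefficient of dx ∧ dz: ∂f_3/∂x - ∂f_1/∂z = ∂(3*z*(x - z))/∂x - ∂(-3*y^2)/∂z = 3*z
  coefficient of dy ∧ dz: ∂f_3/∂y - ∂f_2/∂z = ∂(3*z*(x - z))/∂y - ∂(3*y*(x - z))/∂z = 3*y
Assembling: d(omega) = (9*y) dx ∧ dy + (3*z) dx ∧ dz + (3*y) dy ∧ dz.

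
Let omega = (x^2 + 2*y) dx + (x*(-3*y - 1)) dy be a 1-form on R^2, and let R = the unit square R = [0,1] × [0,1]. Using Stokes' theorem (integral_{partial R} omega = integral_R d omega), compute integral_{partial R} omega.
integral_(partial R) omega = -9/2

Stokes: integral_partial_R omega = integral_R d omega with d omega = (∂Q/∂x - ∂P/∂y) dx ∧ dy.
  ∂Q/∂x = -3*y - 1
  ∂P/∂y = 2
  integrand = ∂Q/∂x - ∂P/∂y = -3*y - 3.
Integrating over R: integral_0^1 integral_0^1 (-3*y - 3) dx dy = -9/2.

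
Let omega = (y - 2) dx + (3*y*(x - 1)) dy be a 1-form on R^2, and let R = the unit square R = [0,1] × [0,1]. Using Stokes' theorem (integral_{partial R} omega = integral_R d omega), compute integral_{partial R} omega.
integral_(partial R) omega = 1/2

Stokes: integral_partial_R omega = integral_R d omega with d omega = (∂Q/∂x - ∂P/∂y) dx ∧ dy.
  ∂Q/∂x = 3*y
  ∂P/∂y = 1
  integrand = ∂Q/∂x - ∂P/∂y = 3*y - 1.
Integrating over R: integral_0^1 integral_0^1 (3*y - 1) dx dy = 1/2.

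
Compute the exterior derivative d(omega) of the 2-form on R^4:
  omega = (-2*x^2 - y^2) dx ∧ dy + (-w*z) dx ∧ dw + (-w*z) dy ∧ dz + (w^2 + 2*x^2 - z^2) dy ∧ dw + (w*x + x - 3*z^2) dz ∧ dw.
d(omega) = (2*w + 1) dx ∧ dz ∧ dw + (z) dy ∧ dz ∧ dw + (4*x) dx ∧ dy ∧ dw

For a 2-form omega = sum_{i<j} g_{ij} dx_i ∧ dx_j, the exterior derivative is
  d(omega) = sum_{i<j} d(g_{ij}) ∧ dx_i ∧ dx_j = sum_{i<j, k} (∂g_{ij}/∂x_k) dx_k ∧ dx_i ∧ dx_j.
Expand each term, using dx_k ∧ dx_i ∧ dx_j = sgn(permutation) dx_{(a)} ∧ dx_{(b)} ∧ dx_{(c)} with (a < b < c) sorted:
  d(-w*z) includes (∂/∂z)(-w*z) dz = (-w) dz, which multiplied by dx ∧ dw gives (w) dx ∧ dz ∧ dw
  d(-w*z) includes (∂/∂w)(-w*z) dw = (-z) dw, which multiplied by dy ∧ dz gives (-z) dy ∧ dz ∧ dw
  d(w^2 + 2*x^2 - z^2) includes (∂/∂x)(w^2 + 2*x^2 - z^2) dx = (4*x) dx, which multiplied by dy ∧ dw gives (4*x) dx ∧ dy ∧ dw
  d(w^2 + 2*x^2 - z^2) includes (∂/∂z)(w^2 + 2*x^2 - z^2) dz = (-2*z) dz, which multiplied by dy ∧ dw gives (2*z) dy ∧ dz ∧ dw
  d(w*x + x - 3*z^2) includes (∂/∂x)(w*x + x - 3*z^2) dx = (w + 1) dx, which multiplied by dz ∧ dw gives (w + 1) dx ∧ dz ∧ dw
Collecting like 3-forms: d(omega) = (2*w + 1) dx ∧ dz ∧ dw + (z) dy ∧ dz ∧ dw + (4*x) dx ∧ dy ∧ dw.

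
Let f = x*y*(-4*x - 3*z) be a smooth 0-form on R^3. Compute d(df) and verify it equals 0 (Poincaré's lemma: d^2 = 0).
d(df) = 0

Step 1: df = sum_i (∂f/∂x_i) dx_i = (y*(-8*x - 3*z)) dx + (x*(-4*x - 3*z)) dy + (-3*x*y) dz.
Step 2: Apply d again. Using the 1-form formula, the coefficient of dx ∧ dy in d(df) is ∂^2 f/∂x ∂y - ∂^2 f/∂y ∂x = (-8*x - 3*z) - (-8*x - 3*z) = 0 (equality of mixed partials for smooth f).
Similarly for dx ∧ dz and dy ∧ dz — all coefficients vanish. So d(df) = 0.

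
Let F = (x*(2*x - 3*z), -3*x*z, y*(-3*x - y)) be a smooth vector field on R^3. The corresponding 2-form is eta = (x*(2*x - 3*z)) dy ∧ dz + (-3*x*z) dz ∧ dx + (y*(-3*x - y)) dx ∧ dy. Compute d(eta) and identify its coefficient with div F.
d(eta) = (4*x - 3*z) dx ∧ dy ∧ dz; div F = 4*x - 3*z

For a 2-form in R^3 of the form above, applying d gives a 3-form with coefficient ∂P/∂x + ∂Q/∂y + ∂R/∂z:
  ∂P/∂x = 4*x - 3*z
  ∂Q/∂y = 0
  ∂R/∂z = 0
Sum = 4*x - 3*z, which is exactly div F.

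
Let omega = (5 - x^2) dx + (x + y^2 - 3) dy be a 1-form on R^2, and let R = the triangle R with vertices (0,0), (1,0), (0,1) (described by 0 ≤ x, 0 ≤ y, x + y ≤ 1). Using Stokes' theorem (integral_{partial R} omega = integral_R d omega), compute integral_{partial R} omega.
integral_(partial R) omega = 1/2

Stokes: integral_partial_R omega = integral_R d omega with d omega = (∂Q/∂x - ∂P/∂y) dx ∧ dy.
  ∂Q/∂x = 1
  ∂P/∂y = 0
  integrand = ∂Q/∂x - ∂P/∂y = 1.
Integrating over R: integral_0^1 integral_0^{1-x} (1) dy dx = 1/2.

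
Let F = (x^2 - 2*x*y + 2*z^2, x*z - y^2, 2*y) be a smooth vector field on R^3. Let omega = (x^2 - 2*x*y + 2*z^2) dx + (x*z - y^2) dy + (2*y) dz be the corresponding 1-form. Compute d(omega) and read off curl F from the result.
d(omega) = (2 - x) dy ∧ dz + (4*z) dz ∧ dx + (2*x + z) dx ∧ dy; curl F = (2 - x, 4*z, 2*x + z)

d omega = sum_{i<j} (∂f_j/∂x_i - ∂f_i/∂x_j) dx_i ∧ dx_j. Under the identification (dy ∧ dz, dz ∧ dx, dx ∧ dy) ↔ (e_x, e_y, e_z), the coefficients are exactly the components of curl F. Compute:
  ∂R/∂y - ∂Q/∂z = (2) - (x) = 2 - x
  ∂P/∂z - ∂R/∂x = (4*z) - (0) = 4*z
  ∂Q/∂x - ∂P/∂y = (z) - (-2*x) = 2*x + z.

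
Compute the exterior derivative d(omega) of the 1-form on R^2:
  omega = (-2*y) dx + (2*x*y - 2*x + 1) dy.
d(omega) = (2*y) dx ∧ dy

For a 1-form omega = sum_i f_i dx_i, the exterior derivative is
  d(omega) = sum_{i < j} (∂f_j/∂x_i - ∂f_i/∂x_j) dx_i ∧ dx_j.
  coefficient of dx ∧ dy: ∂f_2/∂x - ∂f_1/∂y = ∂(2*x*y - 2*x + 1)/∂x - ∂(-2*y)/∂y = 2*y
Assembling: d(omega) = (2*y) dx ∧ dy.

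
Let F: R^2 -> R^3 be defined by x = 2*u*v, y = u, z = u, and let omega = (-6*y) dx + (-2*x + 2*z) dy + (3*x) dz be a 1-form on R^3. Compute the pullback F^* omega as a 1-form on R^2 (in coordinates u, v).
F^* omega = (2*u*(1 - 5*v)) du + (-12*u^2) dv

Using F^*(f dg) = (f ∘ F) d(g ∘ F), substitute each coordinate x_i by F_i(u, v) in f_i, and replace dx_i by d F_i = (∂F_i/∂u) du + (∂F_i/∂v) dv.
  For the x component: f_1(F) = -6*u; d F_1 = (2*v) du + (2*u) dv
  For the y component: f_2(F) = 2*u*(1 - 2*v); d F_2 = (1) du + (0) dv
  For the z component: f_3(F) = 6*u*v; d F_3 = (1) du + (0) dv
Combining and collecting du, dv coefficients:
  coeff of du: 2*u*(1 - 5*v)
  coeff of dv: -12*u^2
F^* omega = (2*u*(1 - 5*v)) du + (-12*u^2) dv.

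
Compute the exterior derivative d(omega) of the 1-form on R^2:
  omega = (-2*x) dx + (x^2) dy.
d(omega) = (2*x) dx ∧ dy

For a 1-form omega = sum_i f_i dx_i, the exterior derivative is
  d(omega) = sum_{i < j} (∂f_j/∂x_i - ∂f_i/∂x_j) dx_i ∧ dx_j.
  coefficient of dx ∧ dy: ∂f_2/∂x - ∂f_1/∂y = ∂(x^2)/∂x - ∂(-2*x)/∂y = 2*x
Assembling: d(omega) = (2*x) dx ∧ dy.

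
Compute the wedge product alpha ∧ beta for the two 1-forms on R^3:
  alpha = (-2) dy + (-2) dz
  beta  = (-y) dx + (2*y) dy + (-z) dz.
alpha ∧ beta = (-2*y) dx ∧ dy + (4*y + 2*z) dy ∧ dz + (-2*y) dx ∧ dz

Distribute the wedge, using dx_i ∧ dx_j = -dx_j ∧ dx_i and dx_i ∧ dx_i = 0. For each pair (i, j) with i < j, the coefficient of dx_i ∧ dx_j in alpha ∧ beta is (alpha_i * beta_j - alpha_j * beta_i). Collecting: alpha ∧ beta = (-2*y) dx ∧ dy + (4*y + 2*z) dy ∧ dz + (-2*y) dx ∧ dz.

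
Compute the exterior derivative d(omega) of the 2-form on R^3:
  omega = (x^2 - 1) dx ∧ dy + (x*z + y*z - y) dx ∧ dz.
d(omega) = (1 - z) dx ∧ dy ∧ dz

For a 2-form omega = sum_{i<j} g_{ij} dx_i ∧ dx_j, the exterior derivative is
  d(omega) = sum_{i<j} d(g_{ij}) ∧ dx_i ∧ dx_j = sum_{i<j, k} (∂g_{ij}/∂x_k) dx_k ∧ dx_i ∧ dx_j.
Expand each term, using dx_k ∧ dx_i ∧ dx_j = sgn(permutation) dx_{(a)} ∧ dx_{(b)} ∧ dx_{(c)} with (a < b < c) sorted:
  d(x*z + y*z - y) includes (∂/∂y)(x*z + y*z - y) dy = (z - 1) dy, which multiplied by dx ∧ dz gives (1 - z) dx ∧ dy ∧ dz
Collecting like 3-forms: d(omega) = (1 - z) dx ∧ dy ∧ dz.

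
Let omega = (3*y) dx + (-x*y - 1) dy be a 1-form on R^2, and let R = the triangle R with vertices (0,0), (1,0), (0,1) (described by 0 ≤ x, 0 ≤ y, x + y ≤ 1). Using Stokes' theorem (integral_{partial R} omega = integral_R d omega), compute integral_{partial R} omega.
integral_(partial R) omega = -5/3

Stokes: integral_partial_R omega = integral_R d omega with d omega = (∂Q/∂x - ∂P/∂y) dx ∧ dy.
  ∂Q/∂x = -y
  ∂P/∂y = 3
  integrand = ∂Q/∂x - ∂P/∂y = -y - 3.
Integrating over R: integral_0^1 integral_0^{1-x} (-y - 3) dy dx = -5/3.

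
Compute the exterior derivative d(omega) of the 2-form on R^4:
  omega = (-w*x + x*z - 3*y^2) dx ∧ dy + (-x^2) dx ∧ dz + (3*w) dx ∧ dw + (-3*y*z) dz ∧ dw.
d(omega) = (x) dx ∧ dy ∧ dz + (-x) dx ∧ dy ∧ dw + (-3*z) dy ∧ dz ∧ dw

For a 2-form omega = sum_{i<j} g_{ij} dx_i ∧ dx_j, the exterior derivative is
  d(omega) = sum_{i<j} d(g_{ij}) ∧ dx_i ∧ dx_j = sum_{i<j, k} (∂g_{ij}/∂x_k) dx_k ∧ dx_i ∧ dx_j.
Expand each term, using dx_k ∧ dx_i ∧ dx_j = sgn(permutation) dx_{(a)} ∧ dx_{(b)} ∧ dx_{(c)} with (a < b < c) sorted:
  d(-w*x + x*z - 3*y^2) includes (∂/∂z)(-w*x + x*z - 3*y^2) dz = (x) dz, which multiplied by dx ∧ dy gives (x) dx ∧ dy ∧ dz
  d(-w*x + x*z - 3*y^2) includes (∂/∂w)(-w*x + x*z - 3*y^2) dw = (-x) dw, which multiplied by dx ∧ dy gives (-x) dx ∧ dy ∧ dw
  d(-3*y*z) includes (∂/∂y)(-3*y*z) dy = (-3*z) dy, which multiplied by dz ∧ dw gives (-3*z) dy ∧ dz ∧ dw
Collecting like 3-forms: d(omega) = (x) dx ∧ dy ∧ dz + (-x) dx ∧ dy ∧ dw + (-3*z) dy ∧ dz ∧ dw.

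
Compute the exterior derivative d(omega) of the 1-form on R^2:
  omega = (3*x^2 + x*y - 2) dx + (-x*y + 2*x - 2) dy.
d(omega) = (-x - y + 2) dx ∧ dy

For a 1-form omega = sum_i f_i dx_i, the exterior derivative is
  d(omega) = sum_{i < j} (∂f_j/∂x_i - ∂f_i/∂x_j) dx_i ∧ dx_j.
  coefficient of dx ∧ dy: ∂f_2/∂x - ∂f_1/∂y = ∂(-x*y + 2*x - 2)/∂x - ∂(3*x^2 + x*y - 2)/∂y = -x - y + 2
Assembling: d(omega) = (-x - y + 2) dx ∧ dy.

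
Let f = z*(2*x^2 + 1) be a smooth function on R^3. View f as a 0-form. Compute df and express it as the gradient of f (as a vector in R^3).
df = (4*x*z) dx + (0) dy + (2*x^2 + 1) dz; grad f = (4*x*z, 0, 2*x^2 + 1)

For a 0-form f, d f = (∂f/∂x) dx + (∂f/∂y) dy + (∂f/∂z) dz. The components of the vector representation are exactly the entries of grad f in Cartesian coordinates:
  ∂f/∂x = 4*x*z
  ∂f/∂y = 0
  ∂f/∂z = 2*x^2 + 1.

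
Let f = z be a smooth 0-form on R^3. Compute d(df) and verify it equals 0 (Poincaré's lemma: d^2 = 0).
d(df) = 0

Step 1: df = sum_i (∂f/∂x_i) dx_i = (0) dx + (0) dy + (1) dz.
Step 2: Apply d again. Using the 1-form formula, the coefficient of dx ∧ dy in d(df) is ∂^2 f/∂x ∂y - ∂^2 f/∂y ∂x = (0) - (0) = 0 (equality of mixed partials for smooth f).
Similarly for dx ∧ dz and dy ∧ dz — all coefficients vanish. So d(df) = 0.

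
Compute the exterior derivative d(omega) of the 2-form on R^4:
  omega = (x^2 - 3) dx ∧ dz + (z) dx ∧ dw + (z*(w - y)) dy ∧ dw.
d(omega) = (-1) dx ∧ dz ∧ dw + (-w + y) dy ∧ dz ∧ dw

For a 2-form omega = sum_{i<j} g_{ij} dx_i ∧ dx_j, the exterior derivative is
  d(omega) = sum_{i<j} d(g_{ij}) ∧ dx_i ∧ dx_j = sum_{i<j, k} (∂g_{ij}/∂x_k) dx_k ∧ dx_i ∧ dx_j.
Expand each term, using dx_k ∧ dx_i ∧ dx_j = sgn(permutation) dx_{(a)} ∧ dx_{(b)} ∧ dx_{(c)} with (a < b < c) sorted:
  d(z) includes (∂/∂z)(z) dz = (1) dz, which multiplied by dx ∧ dw gives (-1) dx ∧ dz ∧ dw
  d(z*(w - y)) includes (∂/∂z)(z*(w - y)) dz = (w - y) dz, which multiplied by dy ∧ dw gives (-w + y) dy ∧ dz ∧ dw
Collecting like 3-forms: d(omega) = (-1) dx ∧ dz ∧ dw + (-w + y) dy ∧ dz ∧ dw.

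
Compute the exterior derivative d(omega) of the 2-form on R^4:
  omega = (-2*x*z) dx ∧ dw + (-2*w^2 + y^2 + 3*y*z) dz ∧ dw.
d(omega) = (2*x) dx ∧ dz ∧ dw + (2*y + 3*z) dy ∧ dz ∧ dw

For a 2-form omega = sum_{i<j} g_{ij} dx_i ∧ dx_j, the exterior derivative is
  d(omega) = sum_{i<j} d(g_{ij}) ∧ dx_i ∧ dx_j = sum_{i<j, k} (∂g_{ij}/∂x_k) dx_k ∧ dx_i ∧ dx_j.
Expand each term, using dx_k ∧ dx_i ∧ dx_j = sgn(permutation) dx_{(a)} ∧ dx_{(b)} ∧ dx_{(c)} with (a < b < c) sorted:
  d(-2*x*z) includes (∂/∂z)(-2*x*z) dz = (-2*x) dz, which multiplied by dx ∧ dw gives (2*x) dx ∧ dz ∧ dw
  d(-2*w^2 + y^2 + 3*y*z) includes (∂/∂y)(-2*w^2 + y^2 + 3*y*z) dy = (2*y + 3*z) dy, which multiplied by dz ∧ dw gives (2*y + 3*z) dy ∧ dz ∧ dw
Collecting like 3-forms: d(omega) = (2*x) dx ∧ dz ∧ dw + (2*y + 3*z) dy ∧ dz ∧ dw.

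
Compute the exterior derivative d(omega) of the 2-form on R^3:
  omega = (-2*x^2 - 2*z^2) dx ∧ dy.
d(omega) = (-4*z) dx ∧ dy ∧ dz

For a 2-form omega = sum_{i<j} g_{ij} dx_i ∧ dx_j, the exterior derivative is
  d(omega) = sum_{i<j} d(g_{ij}) ∧ dx_i ∧ dx_j = sum_{i<j, k} (∂g_{ij}/∂x_k) dx_k ∧ dx_i ∧ dx_j.
Expand each term, using dx_k ∧ dx_i ∧ dx_j = sgn(permutation) dx_{(a)} ∧ dx_{(b)} ∧ dx_{(c)} with (a < b < c) sorted:
  d(-2*x^2 - 2*z^2) includes (∂/∂z)(-2*x^2 - 2*z^2) dz = (-4*z) dz, which multiplied by dx ∧ dy gives (-4*z) dx ∧ dy ∧ dz
Collecting like 3-forms: d(omega) = (-4*z) dx ∧ dy ∧ dz.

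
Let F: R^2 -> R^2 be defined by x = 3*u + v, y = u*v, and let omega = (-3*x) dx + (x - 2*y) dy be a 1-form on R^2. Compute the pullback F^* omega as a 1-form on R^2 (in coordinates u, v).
F^* omega = (-2*u*v^2 + 3*u*v - 27*u + v^2 - 9*v) du + (-2*u^2*v + 3*u^2 + u*v - 9*u - 3*v) dv

Using F^*(f dg) = (f ∘ F) d(g ∘ F), substitute each coordinate x_i by F_i(u, v) in f_i, and replace dx_i by d F_i = (∂F_i/∂u) du + (∂F_i/∂v) dv.
  For the x component: f_1(F) = -9*u - 3*v; d F_1 = (3) du + (1) dv
  For the y component: f_2(F) = -2*u*v + 3*u + v; d F_2 = (v) du + (u) dv
Combining and collecting du, dv coefficients:
  coeff of du: -2*u*v^2 + 3*u*v - 27*u + v^2 - 9*v
  coeff of dv: -2*u^2*v + 3*u^2 + u*v - 9*u - 3*v
F^* omega = (-2*u*v^2 + 3*u*v - 27*u + v^2 - 9*v) du + (-2*u^2*v + 3*u^2 + u*v - 9*u - 3*v) dv.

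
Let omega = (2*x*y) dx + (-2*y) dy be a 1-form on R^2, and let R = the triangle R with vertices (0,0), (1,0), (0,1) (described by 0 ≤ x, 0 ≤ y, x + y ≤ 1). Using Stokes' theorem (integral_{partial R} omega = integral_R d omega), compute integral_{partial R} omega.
integral_(partial R) omega = -1/3

Stokes: integral_partial_R omega = integral_R d omega with d omega = (∂Q/∂x - ∂P/∂y) dx ∧ dy.
  ∂Q/∂x = 0
  ∂P/∂y = 2*x
  integrand = ∂Q/∂x - ∂P/∂y = -2*x.
Integrating over R: integral_0^1 integral_0^{1-x} (-2*x) dy dx = -1/3.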